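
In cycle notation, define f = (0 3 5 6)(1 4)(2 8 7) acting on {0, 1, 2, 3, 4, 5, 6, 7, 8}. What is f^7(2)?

8

2 lies in the 3-cycle (2 8 7).
Since the cycle has length 3, f^7 acts on it the same as f^1 (7 mod 3 = 1).
Advancing 1 step from 2: 2 → 8.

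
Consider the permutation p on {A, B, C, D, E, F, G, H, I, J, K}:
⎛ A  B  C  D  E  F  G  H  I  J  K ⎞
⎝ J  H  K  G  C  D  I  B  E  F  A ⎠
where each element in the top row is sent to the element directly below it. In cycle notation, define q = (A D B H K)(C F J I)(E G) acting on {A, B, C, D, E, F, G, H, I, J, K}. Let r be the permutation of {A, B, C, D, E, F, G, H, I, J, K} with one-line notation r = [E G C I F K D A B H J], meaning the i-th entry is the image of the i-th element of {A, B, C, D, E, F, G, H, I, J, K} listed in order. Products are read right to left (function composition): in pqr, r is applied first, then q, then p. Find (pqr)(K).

E

Chase K: r(K) = J; q(J) = I; p(I) = E. Hence (pqr)(K) = E.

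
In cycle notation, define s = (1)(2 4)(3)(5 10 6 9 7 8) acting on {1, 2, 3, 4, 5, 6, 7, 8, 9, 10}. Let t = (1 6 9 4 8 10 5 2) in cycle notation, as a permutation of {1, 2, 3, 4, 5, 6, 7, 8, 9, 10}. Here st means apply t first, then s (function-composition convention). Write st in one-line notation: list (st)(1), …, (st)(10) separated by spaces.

9 1 3 5 4 7 8 6 2 10

(st)(x) = s(t(x)). Computing each image: s(t(1)) = s(6) = 9, s(t(2)) = s(1) = 1, s(t(3)) = s(3) = 3, s(t(4)) = s(8) = 5, s(t(5)) = s(2) = 4, s(t(6)) = s(9) = 7, s(t(7)) = s(7) = 8, s(t(8)) = s(10) = 6, s(t(9)) = s(4) = 2, s(t(10)) = s(5) = 10.
Hence st = [9 1 3 5 4 7 8 6 2 10].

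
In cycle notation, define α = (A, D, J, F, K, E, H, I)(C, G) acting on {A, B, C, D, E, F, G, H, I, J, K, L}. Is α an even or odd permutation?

The cycle lengths are 8, 2, 1, 1.
A cycle of length ℓ contributes ℓ−1 transpositions, so α is a product of 7 + 1 = 8 transpositions — even.

even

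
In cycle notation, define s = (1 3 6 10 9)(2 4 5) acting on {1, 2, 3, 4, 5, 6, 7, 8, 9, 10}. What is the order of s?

15

The cycle type of s is (5, 3, 1, 1).
The order of s is the least common multiple of its cycle lengths: lcm(5, 3) = 15.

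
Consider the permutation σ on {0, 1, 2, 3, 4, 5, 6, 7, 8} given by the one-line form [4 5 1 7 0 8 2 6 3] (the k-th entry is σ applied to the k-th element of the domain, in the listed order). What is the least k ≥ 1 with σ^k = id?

Decomposing into disjoint cycles gives cycle lengths 7, 2.
The order is lcm(7, 2) = 14.

14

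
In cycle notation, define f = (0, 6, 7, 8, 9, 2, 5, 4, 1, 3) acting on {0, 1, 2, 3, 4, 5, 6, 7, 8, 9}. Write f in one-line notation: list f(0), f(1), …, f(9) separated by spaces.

Image by image: 0→6, 1→3, 2→5, 3→0, 4→1, 5→4, 6→7, 7→8, 8→9, 9→2.
So the one-line form is 6 3 5 0 1 4 7 8 9 2.

6 3 5 0 1 4 7 8 9 2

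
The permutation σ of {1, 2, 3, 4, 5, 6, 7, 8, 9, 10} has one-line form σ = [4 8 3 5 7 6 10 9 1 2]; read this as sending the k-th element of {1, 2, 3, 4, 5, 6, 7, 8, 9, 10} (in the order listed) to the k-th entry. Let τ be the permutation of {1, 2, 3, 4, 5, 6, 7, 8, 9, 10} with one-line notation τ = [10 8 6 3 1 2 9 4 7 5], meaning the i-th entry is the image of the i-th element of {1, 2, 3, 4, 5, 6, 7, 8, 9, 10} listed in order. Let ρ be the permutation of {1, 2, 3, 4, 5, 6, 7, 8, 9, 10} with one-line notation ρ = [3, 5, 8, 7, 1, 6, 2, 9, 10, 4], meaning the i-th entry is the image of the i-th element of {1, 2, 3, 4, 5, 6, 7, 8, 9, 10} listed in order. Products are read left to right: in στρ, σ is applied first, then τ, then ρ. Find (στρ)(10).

Chase 10: σ(10) = 2; τ(2) = 8; ρ(8) = 9. Hence (στρ)(10) = 9.

9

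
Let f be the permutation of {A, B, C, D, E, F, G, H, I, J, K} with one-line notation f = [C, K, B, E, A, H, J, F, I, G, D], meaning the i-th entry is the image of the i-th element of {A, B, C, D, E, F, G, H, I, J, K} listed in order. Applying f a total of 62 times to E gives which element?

Tracing E → A → … returns to E after 6 steps, so E lies in a 6-cycle (A, C, B, K, D, E).
Since the cycle has length 6, f^62 acts on it the same as f^2 (62 mod 6 = 2).
Advancing 2 steps from E: E → A → C.

C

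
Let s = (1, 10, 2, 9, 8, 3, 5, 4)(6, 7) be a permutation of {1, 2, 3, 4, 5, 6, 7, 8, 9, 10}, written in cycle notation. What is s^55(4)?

5

4 lies in the 8-cycle (1, 10, 2, 9, 8, 3, 5, 4).
Since the cycle has length 8, s^55 acts on it the same as s^7 (55 mod 8 = 7).
Stepping 7 places around the cycle: 4 → 1 → 10 → 2 → 9 → 8 → 3 → 5.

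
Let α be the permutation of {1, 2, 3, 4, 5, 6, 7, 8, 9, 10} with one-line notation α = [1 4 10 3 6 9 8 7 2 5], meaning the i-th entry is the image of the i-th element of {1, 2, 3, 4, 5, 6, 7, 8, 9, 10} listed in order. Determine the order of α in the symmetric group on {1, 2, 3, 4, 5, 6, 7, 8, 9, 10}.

The disjoint-cycle form of α has cycle lengths 7, 2, 1.
The order of α is the least common multiple of its cycle lengths: lcm(7, 2) = 14.

14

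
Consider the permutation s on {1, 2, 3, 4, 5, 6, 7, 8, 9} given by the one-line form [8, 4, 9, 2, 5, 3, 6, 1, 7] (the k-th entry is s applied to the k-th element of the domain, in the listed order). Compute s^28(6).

Tracing 6 → 3 → … returns to 6 after 4 steps, so 6 lies in a 4-cycle (3 9 7 6).
On a 4-cycle, s^4 is the identity, so s^28 = s^0 there (28 ≡ 0 mod 4).
So s^28(6) = 6.

6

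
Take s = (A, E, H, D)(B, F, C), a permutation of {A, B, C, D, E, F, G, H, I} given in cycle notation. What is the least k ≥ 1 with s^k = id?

12

The disjoint cycles have lengths 4, 3, 1, 1.
Since disjoint cycles commute, ord(s) = lcm(4, 3) = 12.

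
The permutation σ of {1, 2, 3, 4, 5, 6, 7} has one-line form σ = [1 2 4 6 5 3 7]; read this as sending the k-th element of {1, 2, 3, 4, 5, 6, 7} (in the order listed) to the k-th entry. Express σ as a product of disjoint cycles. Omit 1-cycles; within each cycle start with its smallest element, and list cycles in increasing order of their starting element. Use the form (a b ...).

(3 4 6)

Iterating σ from 3 gives 3 → 4 → 6 → 3; that is the 3-cycle (3 4 6).
Repeating from the next unused element and collecting all non-trivial cycles gives (3 4 6).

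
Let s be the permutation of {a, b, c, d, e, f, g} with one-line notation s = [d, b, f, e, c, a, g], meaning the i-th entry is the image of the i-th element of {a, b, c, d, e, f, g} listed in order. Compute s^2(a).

e

Tracing a → d → … returns to a after 5 steps, so a lies in a 5-cycle (a, d, e, c, f).
Advancing 2 steps from a: a → d → e.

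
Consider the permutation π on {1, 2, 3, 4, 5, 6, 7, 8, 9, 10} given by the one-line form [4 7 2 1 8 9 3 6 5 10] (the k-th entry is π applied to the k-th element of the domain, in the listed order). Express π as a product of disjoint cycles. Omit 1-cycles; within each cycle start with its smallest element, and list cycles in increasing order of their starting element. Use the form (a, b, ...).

From 1: 1 → 4 → 1, closing the cycle (1, 4).
Continuing from each remaining unvisited element yields (1, 4)(2, 7, 3)(5, 8, 6, 9).

(1, 4)(2, 7, 3)(5, 8, 6, 9)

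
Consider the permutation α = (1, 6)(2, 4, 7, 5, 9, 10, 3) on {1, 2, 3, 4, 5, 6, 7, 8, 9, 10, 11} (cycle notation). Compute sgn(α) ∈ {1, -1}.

-1

The cycle lengths are 7, 2, 1, 1.
A cycle is odd iff its length is even; α has 1 even-length cycle, so sgn(α) = (−1)^1 and α is odd.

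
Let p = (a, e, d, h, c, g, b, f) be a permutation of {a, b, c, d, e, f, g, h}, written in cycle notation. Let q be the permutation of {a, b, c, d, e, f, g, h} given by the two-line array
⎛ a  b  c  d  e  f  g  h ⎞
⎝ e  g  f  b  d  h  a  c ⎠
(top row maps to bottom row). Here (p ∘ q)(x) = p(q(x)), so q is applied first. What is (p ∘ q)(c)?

(p ∘ q)(c) = p(q(c)). q(c) = f, then p(f) = a. So (p ∘ q)(c) = a.

a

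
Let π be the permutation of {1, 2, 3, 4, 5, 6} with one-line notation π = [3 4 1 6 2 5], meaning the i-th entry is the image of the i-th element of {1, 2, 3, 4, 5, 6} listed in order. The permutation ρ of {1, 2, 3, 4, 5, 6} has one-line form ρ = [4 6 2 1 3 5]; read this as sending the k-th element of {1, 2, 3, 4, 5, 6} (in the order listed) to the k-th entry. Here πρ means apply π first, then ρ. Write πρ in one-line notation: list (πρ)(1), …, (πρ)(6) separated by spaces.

2 1 4 5 6 3

(πρ)(x) = ρ(π(x)). Computing each image: ρ(π(1)) = ρ(3) = 2, ρ(π(2)) = ρ(4) = 1, ρ(π(3)) = ρ(1) = 4, ρ(π(4)) = ρ(6) = 5, ρ(π(5)) = ρ(2) = 6, ρ(π(6)) = ρ(5) = 3.
Hence πρ = [2 1 4 5 6 3].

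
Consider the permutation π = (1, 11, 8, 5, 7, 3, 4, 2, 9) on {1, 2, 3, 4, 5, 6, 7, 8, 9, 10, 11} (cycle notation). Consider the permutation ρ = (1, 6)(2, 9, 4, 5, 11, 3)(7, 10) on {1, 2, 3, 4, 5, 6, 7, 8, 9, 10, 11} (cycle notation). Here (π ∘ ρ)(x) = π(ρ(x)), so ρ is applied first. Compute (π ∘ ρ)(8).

(π ∘ ρ)(8) = π(ρ(8)). ρ(8) = 8, then π(8) = 5. So (π ∘ ρ)(8) = 5.

5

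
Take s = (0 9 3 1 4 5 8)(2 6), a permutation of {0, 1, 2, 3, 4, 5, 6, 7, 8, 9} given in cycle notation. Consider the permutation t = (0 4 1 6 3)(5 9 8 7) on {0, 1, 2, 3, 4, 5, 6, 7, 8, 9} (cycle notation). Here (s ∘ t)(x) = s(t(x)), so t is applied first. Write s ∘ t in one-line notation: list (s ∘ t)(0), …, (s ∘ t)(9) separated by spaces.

For each element, apply t then s: 0 → 4 → 5; 1 → 6 → 2; 2 → 2 → 6; 3 → 0 → 9; 4 → 1 → 4; 5 → 9 → 3; 6 → 3 → 1; 7 → 5 → 8; 8 → 7 → 7; 9 → 8 → 0.
So s ∘ t in one-line form is 5 2 6 9 4 3 1 8 7 0.

5 2 6 9 4 3 1 8 7 0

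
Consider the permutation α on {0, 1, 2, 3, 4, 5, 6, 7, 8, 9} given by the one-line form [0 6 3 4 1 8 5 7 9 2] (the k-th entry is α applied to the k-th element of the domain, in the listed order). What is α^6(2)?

Tracing 2 → 3 → … returns to 2 after 8 steps, so 2 lies in an 8-cycle (1, 6, 5, 8, 9, 2, 3, 4).
Advancing 6 steps from 2: 2 → 3 → 4 → 1 → 6 → 5 → 8.

8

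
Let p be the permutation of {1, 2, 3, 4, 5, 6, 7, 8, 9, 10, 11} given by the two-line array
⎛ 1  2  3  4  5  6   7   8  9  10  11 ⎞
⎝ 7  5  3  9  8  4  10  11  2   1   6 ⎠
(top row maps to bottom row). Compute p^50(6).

Tracing 6 → 4 → … returns to 6 after 7 steps, so 6 lies in a 7-cycle (2 5 8 11 6 4 9).
Since the cycle has length 7, p^50 acts on it the same as p^1 (50 mod 7 = 1).
Advancing 1 step from 6: 6 → 4.

4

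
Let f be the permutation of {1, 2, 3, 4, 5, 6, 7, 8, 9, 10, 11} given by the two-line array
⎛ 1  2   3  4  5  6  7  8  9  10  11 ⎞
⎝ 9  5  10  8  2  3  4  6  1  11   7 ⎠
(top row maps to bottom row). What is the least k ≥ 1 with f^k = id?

The disjoint-cycle form of f has cycle lengths 7, 2, 2.
The order is lcm(7, 2, 2) = 14.

14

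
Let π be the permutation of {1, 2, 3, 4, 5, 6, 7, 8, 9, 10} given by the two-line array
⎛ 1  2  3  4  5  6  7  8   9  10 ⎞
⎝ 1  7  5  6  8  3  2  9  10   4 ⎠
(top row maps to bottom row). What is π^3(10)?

Tracing 10 → 4 → … returns to 10 after 7 steps, so 10 lies in a 7-cycle (3, 5, 8, 9, 10, 4, 6).
Advancing 3 steps from 10: 10 → 4 → 6 → 3.

3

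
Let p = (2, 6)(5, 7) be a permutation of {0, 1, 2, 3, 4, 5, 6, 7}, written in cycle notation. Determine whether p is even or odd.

even

The cycle lengths are 2, 2, 1, 1, 1, 1.
A cycle of length ℓ contributes ℓ−1 transpositions, so p is a product of 1 + 1 = 2 transpositions — even.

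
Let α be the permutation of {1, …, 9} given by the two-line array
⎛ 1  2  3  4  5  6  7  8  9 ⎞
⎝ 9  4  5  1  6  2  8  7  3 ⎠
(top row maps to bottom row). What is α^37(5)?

Tracing 5 → 6 → … returns to 5 after 7 steps, so 5 lies in a 7-cycle (1 9 3 5 6 2 4).
On a 7-cycle, α^7 is the identity, so α^37 = α^2 there (37 ≡ 2 mod 7).
Stepping 2 places around the cycle: 5 → 6 → 2.

2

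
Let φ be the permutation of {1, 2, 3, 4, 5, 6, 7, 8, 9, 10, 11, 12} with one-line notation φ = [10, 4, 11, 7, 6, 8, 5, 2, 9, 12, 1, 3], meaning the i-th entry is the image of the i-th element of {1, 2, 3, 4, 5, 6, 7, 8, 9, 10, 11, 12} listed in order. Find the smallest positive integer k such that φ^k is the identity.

30

Writing φ as disjoint cycles, the cycle lengths are 6, 5, 1.
The order of φ is the least common multiple of its cycle lengths: lcm(6, 5) = 30.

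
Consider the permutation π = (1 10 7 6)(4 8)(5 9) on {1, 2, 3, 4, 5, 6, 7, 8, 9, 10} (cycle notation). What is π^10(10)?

10 lies in the 4-cycle (1 10 7 6).
On a 4-cycle, π^4 is the identity, so π^10 = π^2 there (10 ≡ 2 mod 4).
Advancing 2 steps from 10: 10 → 7 → 6.

6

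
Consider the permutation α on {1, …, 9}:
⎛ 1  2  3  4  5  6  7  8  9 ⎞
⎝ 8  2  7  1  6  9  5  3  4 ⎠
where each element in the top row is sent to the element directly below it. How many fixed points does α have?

1

The fixed points (elements with α(x) = x) are {2}, so there is 1.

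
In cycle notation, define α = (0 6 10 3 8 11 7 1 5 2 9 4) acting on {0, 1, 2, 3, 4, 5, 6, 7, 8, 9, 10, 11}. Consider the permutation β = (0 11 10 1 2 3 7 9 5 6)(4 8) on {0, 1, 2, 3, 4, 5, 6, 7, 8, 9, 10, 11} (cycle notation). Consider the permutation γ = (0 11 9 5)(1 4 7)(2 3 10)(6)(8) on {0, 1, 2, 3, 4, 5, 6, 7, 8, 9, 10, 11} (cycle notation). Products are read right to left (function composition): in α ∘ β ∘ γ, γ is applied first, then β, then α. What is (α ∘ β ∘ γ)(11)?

Chase 11: γ(11) = 9; β(9) = 5; α(5) = 2. Hence (α ∘ β ∘ γ)(11) = 2.

2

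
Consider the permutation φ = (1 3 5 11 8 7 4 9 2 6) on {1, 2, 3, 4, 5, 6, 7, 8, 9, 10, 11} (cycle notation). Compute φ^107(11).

11 lies in the 10-cycle (1 3 5 11 8 7 4 9 2 6).
Since the cycle has length 10, φ^107 acts on it the same as φ^7 (107 mod 10 = 7).
Advancing 7 steps from 11: 11 → 8 → 7 → 4 → 9 → 2 → 6 → 1.

1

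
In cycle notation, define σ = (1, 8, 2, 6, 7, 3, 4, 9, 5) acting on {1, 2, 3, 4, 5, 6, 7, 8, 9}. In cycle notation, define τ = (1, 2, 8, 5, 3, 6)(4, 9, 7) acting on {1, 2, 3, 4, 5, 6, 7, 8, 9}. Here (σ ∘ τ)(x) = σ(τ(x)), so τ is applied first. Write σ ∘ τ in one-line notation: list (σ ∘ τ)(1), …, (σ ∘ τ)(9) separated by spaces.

6 2 7 5 4 8 9 1 3

(σ ∘ τ)(x) = σ(τ(x)). Computing each image: σ(τ(1)) = σ(2) = 6, σ(τ(2)) = σ(8) = 2, σ(τ(3)) = σ(6) = 7, σ(τ(4)) = σ(9) = 5, σ(τ(5)) = σ(3) = 4, σ(τ(6)) = σ(1) = 8, σ(τ(7)) = σ(4) = 9, σ(τ(8)) = σ(5) = 1, σ(τ(9)) = σ(7) = 3.
Hence σ ∘ τ = [6 2 7 5 4 8 9 1 3].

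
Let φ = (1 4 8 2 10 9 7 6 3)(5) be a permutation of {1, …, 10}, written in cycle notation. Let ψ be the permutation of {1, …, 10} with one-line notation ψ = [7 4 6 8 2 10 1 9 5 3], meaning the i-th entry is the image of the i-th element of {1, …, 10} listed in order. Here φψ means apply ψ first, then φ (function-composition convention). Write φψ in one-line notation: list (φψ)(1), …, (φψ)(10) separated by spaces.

6 8 3 2 10 9 4 7 5 1

(φψ)(x) = φ(ψ(x)). Computing each image: φ(ψ(1)) = φ(7) = 6, φ(ψ(2)) = φ(4) = 8, φ(ψ(3)) = φ(6) = 3, φ(ψ(4)) = φ(8) = 2, φ(ψ(5)) = φ(2) = 10, φ(ψ(6)) = φ(10) = 9, φ(ψ(7)) = φ(1) = 4, φ(ψ(8)) = φ(9) = 7, φ(ψ(9)) = φ(5) = 5, φ(ψ(10)) = φ(3) = 1.
Hence φψ = [6 8 3 2 10 9 4 7 5 1].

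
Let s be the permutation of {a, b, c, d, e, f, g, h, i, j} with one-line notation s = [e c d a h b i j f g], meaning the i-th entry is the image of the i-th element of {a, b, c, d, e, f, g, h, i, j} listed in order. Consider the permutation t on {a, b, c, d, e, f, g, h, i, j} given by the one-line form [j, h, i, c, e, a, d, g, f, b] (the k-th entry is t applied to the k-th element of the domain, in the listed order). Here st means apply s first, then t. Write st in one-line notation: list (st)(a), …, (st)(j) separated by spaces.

(st)(x) = t(s(x)). Computing each image: t(s(a)) = t(e) = e, t(s(b)) = t(c) = i, t(s(c)) = t(d) = c, t(s(d)) = t(a) = j, t(s(e)) = t(h) = g, t(s(f)) = t(b) = h, t(s(g)) = t(i) = f, t(s(h)) = t(j) = b, t(s(i)) = t(f) = a, t(s(j)) = t(g) = d.
Hence st = [e i c j g h f b a d].

e i c j g h f b a d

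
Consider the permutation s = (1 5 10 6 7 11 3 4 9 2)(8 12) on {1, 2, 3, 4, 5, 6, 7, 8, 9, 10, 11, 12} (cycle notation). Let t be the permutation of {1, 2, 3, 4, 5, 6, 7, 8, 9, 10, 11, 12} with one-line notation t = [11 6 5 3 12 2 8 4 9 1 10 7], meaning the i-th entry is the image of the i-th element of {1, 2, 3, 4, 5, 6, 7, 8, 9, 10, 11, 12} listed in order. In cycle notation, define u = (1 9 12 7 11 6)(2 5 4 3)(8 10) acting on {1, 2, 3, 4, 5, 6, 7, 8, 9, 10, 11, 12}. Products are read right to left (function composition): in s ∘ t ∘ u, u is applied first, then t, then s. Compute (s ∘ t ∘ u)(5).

4

Chase 5: u(5) = 4; t(4) = 3; s(3) = 4. Hence (s ∘ t ∘ u)(5) = 4.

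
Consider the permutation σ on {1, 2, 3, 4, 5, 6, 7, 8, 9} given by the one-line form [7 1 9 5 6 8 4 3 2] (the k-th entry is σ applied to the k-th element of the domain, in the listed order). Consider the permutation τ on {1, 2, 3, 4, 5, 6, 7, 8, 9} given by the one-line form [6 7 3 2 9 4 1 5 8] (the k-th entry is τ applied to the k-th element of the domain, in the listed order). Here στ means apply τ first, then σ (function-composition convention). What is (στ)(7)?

First apply τ: τ(7) = 1, then σ(1) = 7. Thus (στ)(7) = 7.

7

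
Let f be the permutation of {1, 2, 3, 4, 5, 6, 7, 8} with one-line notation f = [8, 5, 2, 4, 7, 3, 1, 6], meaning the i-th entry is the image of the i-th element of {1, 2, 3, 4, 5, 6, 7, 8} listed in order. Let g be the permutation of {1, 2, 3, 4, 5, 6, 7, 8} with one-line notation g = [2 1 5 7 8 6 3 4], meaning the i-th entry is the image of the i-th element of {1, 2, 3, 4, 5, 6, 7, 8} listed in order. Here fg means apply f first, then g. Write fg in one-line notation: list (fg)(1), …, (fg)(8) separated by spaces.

4 8 1 7 3 5 2 6

Chase each element through f then g: 1 → 8 → 4; 2 → 5 → 8; 3 → 2 → 1; 4 → 4 → 7; 5 → 7 → 3; 6 → 3 → 5; 7 → 1 → 2; 8 → 6 → 6.
Collecting the images, fg = [4 8 1 7 3 5 2 6].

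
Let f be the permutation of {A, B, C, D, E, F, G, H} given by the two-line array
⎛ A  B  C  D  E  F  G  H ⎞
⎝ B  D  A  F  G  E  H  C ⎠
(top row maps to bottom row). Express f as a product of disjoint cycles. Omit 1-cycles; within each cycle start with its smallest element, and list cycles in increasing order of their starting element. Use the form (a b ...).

(A B D F E G H C)

Start at A and follow images: A → B → D → F → E → G → H → C → A, giving the cycle (A B D F E G H C).
Repeating from the next unused element and collecting all non-trivial cycles gives (A B D F E G H C).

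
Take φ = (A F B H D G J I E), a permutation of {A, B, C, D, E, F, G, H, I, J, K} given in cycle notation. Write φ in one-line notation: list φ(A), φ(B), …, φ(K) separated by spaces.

Reading each image from the cycles: A↦F, B↦H, C↦C, D↦G, E↦A, F↦B, G↦J, H↦D, I↦E, J↦I, K↦K.
Listing these in domain order gives F H C G A B J D E I K.

F H C G A B J D E I K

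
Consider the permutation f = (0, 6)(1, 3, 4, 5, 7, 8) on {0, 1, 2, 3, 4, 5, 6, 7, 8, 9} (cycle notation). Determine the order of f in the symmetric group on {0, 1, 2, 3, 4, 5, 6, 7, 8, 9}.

The disjoint cycles have lengths 6, 2, 1, 1.
The order of f is the least common multiple of its cycle lengths: lcm(6, 2) = 6.

6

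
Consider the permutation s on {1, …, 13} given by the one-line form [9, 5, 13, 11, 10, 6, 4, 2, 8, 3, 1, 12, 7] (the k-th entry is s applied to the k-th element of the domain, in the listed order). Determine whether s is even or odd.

even

In disjoint-cycle form the cycle lengths are 11, 1, 1.
A cycle is odd iff its length is even; s has 0 even-length cycles, so sgn(s) = (−1)^0 and s is even.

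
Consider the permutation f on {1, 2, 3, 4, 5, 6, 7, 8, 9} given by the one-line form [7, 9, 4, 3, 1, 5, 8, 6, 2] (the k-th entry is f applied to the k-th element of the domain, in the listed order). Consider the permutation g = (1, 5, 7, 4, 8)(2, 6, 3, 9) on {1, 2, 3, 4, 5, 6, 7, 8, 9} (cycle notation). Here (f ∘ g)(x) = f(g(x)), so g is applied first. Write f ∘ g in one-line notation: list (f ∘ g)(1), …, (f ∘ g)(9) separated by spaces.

(f ∘ g)(x) = f(g(x)). Computing each image: f(g(1)) = f(5) = 1, f(g(2)) = f(6) = 5, f(g(3)) = f(9) = 2, f(g(4)) = f(8) = 6, f(g(5)) = f(7) = 8, f(g(6)) = f(3) = 4, f(g(7)) = f(4) = 3, f(g(8)) = f(1) = 7, f(g(9)) = f(2) = 9.
Hence f ∘ g = [1 5 2 6 8 4 3 7 9].

1 5 2 6 8 4 3 7 9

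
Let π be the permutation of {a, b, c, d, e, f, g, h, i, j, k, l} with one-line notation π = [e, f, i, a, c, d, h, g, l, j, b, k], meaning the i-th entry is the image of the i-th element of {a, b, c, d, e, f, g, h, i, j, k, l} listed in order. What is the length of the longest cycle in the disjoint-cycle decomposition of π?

Decomposing into disjoint cycles gives (a, e, c, i, l, k, b, f, d)(g, h); the longest has length 9.

9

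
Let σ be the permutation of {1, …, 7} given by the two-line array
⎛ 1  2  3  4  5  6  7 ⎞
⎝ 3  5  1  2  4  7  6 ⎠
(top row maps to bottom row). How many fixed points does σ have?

0

No element satisfies σ(x) = x, so there are 0 fixed points.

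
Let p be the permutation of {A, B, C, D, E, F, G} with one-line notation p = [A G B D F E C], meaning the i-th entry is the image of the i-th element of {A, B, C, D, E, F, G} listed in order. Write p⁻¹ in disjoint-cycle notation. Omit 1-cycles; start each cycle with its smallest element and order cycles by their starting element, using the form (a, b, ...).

(B, C, G)(E, F)

The cycle decomposition of p is (B, G, C)(E, F).
Reversing each cycle (and rotating so the smallest element leads) gives p⁻¹ = (B, C, G)(E, F).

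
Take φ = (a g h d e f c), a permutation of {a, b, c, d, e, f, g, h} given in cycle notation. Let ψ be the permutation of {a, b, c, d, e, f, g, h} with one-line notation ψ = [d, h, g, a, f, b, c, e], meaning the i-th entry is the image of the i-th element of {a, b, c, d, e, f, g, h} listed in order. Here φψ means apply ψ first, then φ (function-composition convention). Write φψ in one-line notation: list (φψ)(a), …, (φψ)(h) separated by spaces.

e d h g c b a f

(φψ)(x) = φ(ψ(x)). Computing each image: φ(ψ(a)) = φ(d) = e, φ(ψ(b)) = φ(h) = d, φ(ψ(c)) = φ(g) = h, φ(ψ(d)) = φ(a) = g, φ(ψ(e)) = φ(f) = c, φ(ψ(f)) = φ(b) = b, φ(ψ(g)) = φ(c) = a, φ(ψ(h)) = φ(e) = f.
Hence φψ = [e d h g c b a f].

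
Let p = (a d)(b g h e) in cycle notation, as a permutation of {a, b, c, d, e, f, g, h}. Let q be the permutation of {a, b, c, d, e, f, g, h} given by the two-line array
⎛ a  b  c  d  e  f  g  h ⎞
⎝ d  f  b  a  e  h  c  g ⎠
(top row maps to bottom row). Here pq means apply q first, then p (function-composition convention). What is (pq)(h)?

(pq)(h) = p(q(h)). q(h) = g, then p(g) = h. So (pq)(h) = h.

h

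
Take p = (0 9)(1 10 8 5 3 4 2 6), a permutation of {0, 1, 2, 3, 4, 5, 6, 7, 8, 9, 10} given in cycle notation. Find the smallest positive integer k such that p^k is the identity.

8

The cycle type of p is (8, 2, 1).
Since disjoint cycles commute, ord(p) = lcm(8, 2) = 8.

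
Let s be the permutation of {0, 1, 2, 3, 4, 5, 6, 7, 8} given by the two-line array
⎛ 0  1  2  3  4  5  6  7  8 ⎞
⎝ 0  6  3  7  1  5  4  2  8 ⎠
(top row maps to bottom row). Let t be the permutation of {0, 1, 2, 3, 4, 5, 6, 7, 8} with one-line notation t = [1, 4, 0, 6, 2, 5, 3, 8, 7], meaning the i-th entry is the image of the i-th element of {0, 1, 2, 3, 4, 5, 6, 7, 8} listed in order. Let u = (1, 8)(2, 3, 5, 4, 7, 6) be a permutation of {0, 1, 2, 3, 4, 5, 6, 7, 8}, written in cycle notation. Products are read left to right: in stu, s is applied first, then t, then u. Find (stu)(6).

(stu)(6) = u(t(s(6))). s(6) = 4, then t(4) = 2, then u(2) = 3, so the result is 3.

3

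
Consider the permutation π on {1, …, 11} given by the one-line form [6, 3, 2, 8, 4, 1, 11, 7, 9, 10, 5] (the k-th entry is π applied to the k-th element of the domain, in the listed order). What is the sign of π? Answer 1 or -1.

In disjoint-cycle form the cycle lengths are 5, 2, 2, 1, 1.
A cycle of length ℓ contributes ℓ−1 transpositions, so π is a product of 4 + 1 + 1 = 6 transpositions — even.

1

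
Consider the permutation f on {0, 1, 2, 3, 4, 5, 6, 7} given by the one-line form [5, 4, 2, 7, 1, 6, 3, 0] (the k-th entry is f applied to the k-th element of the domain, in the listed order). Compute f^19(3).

6

Tracing 3 → 7 → … returns to 3 after 5 steps, so 3 lies in a 5-cycle (0 5 6 3 7).
Powers repeat with period 5 on this cycle, and 19 mod 5 = 4, so f^19(3) = f^4(3).
Advancing 4 steps from 3: 3 → 7 → 0 → 5 → 6.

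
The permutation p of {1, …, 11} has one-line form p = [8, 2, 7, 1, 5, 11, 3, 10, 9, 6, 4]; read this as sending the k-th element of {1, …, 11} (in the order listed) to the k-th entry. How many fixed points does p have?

The fixed points (elements with p(x) = x) are {2, 5, 9}, so there are 3.

3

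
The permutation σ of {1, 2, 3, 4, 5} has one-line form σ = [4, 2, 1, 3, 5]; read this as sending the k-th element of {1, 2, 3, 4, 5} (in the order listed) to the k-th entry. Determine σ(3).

1

3 is element number 3 of the domain, and entry number 3 of the one-line form is 1, so σ(3) = 1.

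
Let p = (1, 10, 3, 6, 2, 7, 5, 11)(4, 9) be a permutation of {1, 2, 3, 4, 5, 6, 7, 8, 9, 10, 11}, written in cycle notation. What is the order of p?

The cycle type of p is (8, 2, 1).
The order of p is the least common multiple of its cycle lengths: lcm(8, 2) = 8.

8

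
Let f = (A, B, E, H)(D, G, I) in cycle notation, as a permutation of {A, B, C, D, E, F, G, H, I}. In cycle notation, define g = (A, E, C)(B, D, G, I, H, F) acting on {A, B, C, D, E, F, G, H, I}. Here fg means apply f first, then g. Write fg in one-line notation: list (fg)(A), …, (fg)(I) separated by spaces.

D C A I F B H E G

(fg)(x) = g(f(x)). Computing each image: g(f(A)) = g(B) = D, g(f(B)) = g(E) = C, g(f(C)) = g(C) = A, g(f(D)) = g(G) = I, g(f(E)) = g(H) = F, g(f(F)) = g(F) = B, g(f(G)) = g(I) = H, g(f(H)) = g(A) = E, g(f(I)) = g(D) = G.
Hence fg = [D C A I F B H E G].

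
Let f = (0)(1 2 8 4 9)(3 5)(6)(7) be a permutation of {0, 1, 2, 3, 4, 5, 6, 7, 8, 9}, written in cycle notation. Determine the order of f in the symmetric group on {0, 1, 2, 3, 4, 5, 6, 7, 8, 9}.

The disjoint cycles have lengths 5, 2, 1, 1, 1.
The order is lcm(5, 2) = 10.

10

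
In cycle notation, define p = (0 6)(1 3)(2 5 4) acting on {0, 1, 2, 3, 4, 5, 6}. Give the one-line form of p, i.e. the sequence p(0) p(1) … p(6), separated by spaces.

Image by image: 0→6, 1→3, 2→5, 3→1, 4→2, 5→4, 6→0.
So the one-line form is 6 3 5 1 2 4 0.

6 3 5 1 2 4 0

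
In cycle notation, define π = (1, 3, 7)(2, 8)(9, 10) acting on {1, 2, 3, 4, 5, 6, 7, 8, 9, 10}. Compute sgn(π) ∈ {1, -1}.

1

The cycle lengths are 3, 2, 2, 1, 1, 1.
A cycle is odd iff its length is even; π has 2 even-length cycles, so sgn(π) = (−1)^2 and π is even.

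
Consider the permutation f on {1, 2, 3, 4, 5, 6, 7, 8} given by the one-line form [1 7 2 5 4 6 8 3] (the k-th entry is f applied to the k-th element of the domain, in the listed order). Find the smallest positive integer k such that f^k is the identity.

4

Writing f as disjoint cycles, the cycle lengths are 4, 2, 1, 1.
The order is lcm(4, 2) = 4.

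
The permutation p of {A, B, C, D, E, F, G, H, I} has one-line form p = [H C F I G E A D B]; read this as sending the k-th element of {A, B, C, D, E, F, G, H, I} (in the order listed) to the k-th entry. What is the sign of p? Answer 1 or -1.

In disjoint-cycle form the cycle lengths are 9.
A cycle is odd iff its length is even; p has 0 even-length cycles, so sgn(p) = (−1)^0 and p is even.

1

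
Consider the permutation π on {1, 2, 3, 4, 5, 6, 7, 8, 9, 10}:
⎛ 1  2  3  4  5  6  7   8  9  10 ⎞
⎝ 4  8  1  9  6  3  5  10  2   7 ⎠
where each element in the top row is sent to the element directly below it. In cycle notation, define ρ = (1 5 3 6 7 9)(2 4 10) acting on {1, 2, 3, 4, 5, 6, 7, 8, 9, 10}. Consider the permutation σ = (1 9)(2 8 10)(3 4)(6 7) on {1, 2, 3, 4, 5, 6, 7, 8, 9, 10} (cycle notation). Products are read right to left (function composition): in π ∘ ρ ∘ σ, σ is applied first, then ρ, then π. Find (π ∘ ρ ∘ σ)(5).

(π ∘ ρ ∘ σ)(5) = π(ρ(σ(5))). σ(5) = 5, then ρ(5) = 3, then π(3) = 1, so the result is 1.

1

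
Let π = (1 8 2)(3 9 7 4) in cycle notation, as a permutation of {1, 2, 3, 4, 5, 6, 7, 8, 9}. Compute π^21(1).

1

1 lies in the 3-cycle (1 8 2).
Powers repeat with period 3 on this cycle, and 21 mod 3 = 0, so π^21(1) = π^0(1).
So π^21(1) = 1.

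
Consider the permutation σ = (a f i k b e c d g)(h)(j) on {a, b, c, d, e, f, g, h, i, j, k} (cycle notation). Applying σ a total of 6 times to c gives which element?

k

c lies in the 9-cycle (a f i k b e c d g).
Advancing 6 steps from c: c → d → g → a → f → i → k.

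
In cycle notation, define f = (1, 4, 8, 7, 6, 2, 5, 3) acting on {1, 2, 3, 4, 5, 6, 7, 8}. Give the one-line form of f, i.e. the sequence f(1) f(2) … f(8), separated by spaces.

4 5 1 8 3 2 6 7

Image by image: 1→4, 2→5, 3→1, 4→8, 5→3, 6→2, 7→6, 8→7.
So the one-line form is 4 5 1 8 3 2 6 7.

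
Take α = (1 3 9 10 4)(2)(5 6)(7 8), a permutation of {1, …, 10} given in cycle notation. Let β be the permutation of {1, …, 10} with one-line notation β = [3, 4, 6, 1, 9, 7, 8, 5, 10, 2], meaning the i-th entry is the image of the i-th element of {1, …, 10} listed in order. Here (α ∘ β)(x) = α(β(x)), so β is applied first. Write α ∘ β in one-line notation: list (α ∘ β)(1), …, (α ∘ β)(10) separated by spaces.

9 1 5 3 10 8 7 6 4 2

(α ∘ β)(x) = α(β(x)). Computing each image: α(β(1)) = α(3) = 9, α(β(2)) = α(4) = 1, α(β(3)) = α(6) = 5, α(β(4)) = α(1) = 3, α(β(5)) = α(9) = 10, α(β(6)) = α(7) = 8, α(β(7)) = α(8) = 7, α(β(8)) = α(5) = 6, α(β(9)) = α(10) = 4, α(β(10)) = α(2) = 2.
Hence α ∘ β = [9 1 5 3 10 8 7 6 4 2].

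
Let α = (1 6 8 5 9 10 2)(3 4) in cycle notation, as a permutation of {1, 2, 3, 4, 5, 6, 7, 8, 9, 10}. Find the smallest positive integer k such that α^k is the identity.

14

The cycle type of α is (7, 2, 1).
The order is lcm(7, 2) = 14.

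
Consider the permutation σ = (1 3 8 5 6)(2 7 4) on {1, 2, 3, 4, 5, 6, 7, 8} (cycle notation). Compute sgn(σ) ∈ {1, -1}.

1

The cycle lengths are 5, 3.
A cycle is odd iff its length is even; σ has 0 even-length cycles, so sgn(σ) = (−1)^0 and σ is even.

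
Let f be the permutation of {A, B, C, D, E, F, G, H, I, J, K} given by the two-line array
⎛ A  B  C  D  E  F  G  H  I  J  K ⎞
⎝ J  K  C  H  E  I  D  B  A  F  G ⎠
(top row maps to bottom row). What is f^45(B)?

B

Tracing B → K → … returns to B after 5 steps, so B lies in a 5-cycle (B K G D H).
Since the cycle has length 5, f^45 acts on it the same as f^0 (45 mod 5 = 0).
So f^45(B) = B.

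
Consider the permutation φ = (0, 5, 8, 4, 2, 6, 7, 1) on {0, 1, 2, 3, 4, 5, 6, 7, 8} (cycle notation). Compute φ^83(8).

8 lies in the 8-cycle (0, 5, 8, 4, 2, 6, 7, 1).
Since the cycle has length 8, φ^83 acts on it the same as φ^3 (83 mod 8 = 3).
Stepping 3 places around the cycle: 8 → 4 → 2 → 6.

6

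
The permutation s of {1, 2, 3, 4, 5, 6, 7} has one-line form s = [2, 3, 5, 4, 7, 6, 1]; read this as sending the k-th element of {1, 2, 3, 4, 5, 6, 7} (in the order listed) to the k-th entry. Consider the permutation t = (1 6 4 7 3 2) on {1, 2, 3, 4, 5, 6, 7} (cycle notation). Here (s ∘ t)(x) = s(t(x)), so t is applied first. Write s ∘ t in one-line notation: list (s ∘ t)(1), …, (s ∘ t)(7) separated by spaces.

6 2 3 1 7 4 5

Chase each element through t then s: 1 → 6 → 6; 2 → 1 → 2; 3 → 2 → 3; 4 → 7 → 1; 5 → 5 → 7; 6 → 4 → 4; 7 → 3 → 5.
So s ∘ t in one-line form is 6 2 3 1 7 4 5.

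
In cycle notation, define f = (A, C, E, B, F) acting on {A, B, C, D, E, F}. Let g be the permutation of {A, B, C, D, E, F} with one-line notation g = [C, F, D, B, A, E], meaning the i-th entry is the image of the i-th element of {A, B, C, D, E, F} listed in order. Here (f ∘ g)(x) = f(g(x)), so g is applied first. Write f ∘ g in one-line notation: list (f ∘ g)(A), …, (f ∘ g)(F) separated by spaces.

For each element, apply g then f: A → C → E; B → F → A; C → D → D; D → B → F; E → A → C; F → E → B.
Collecting the images, f ∘ g = [E A D F C B].

E A D F C B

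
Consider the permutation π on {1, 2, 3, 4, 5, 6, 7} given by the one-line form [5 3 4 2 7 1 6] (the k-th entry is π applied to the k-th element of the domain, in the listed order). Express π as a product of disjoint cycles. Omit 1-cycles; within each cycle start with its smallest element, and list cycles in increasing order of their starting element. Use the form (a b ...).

(1 5 7 6)(2 3 4)

Start at 1 and follow images: 1 → 5 → 7 → 6 → 1, giving the cycle (1 5 7 6).
Continuing from each remaining unvisited element yields (1 5 7 6)(2 3 4).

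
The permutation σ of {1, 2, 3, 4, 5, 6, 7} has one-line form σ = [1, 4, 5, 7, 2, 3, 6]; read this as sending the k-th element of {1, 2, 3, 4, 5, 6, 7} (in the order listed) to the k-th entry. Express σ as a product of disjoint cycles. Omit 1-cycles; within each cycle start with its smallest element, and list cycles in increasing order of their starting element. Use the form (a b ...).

Start at 2 and follow images: 2 → 4 → 7 → 6 → 3 → 5 → 2, giving the cycle (2 4 7 6 3 5).
Repeating from the next unused element and collecting all non-trivial cycles gives (2 4 7 6 3 5).

(2 4 7 6 3 5)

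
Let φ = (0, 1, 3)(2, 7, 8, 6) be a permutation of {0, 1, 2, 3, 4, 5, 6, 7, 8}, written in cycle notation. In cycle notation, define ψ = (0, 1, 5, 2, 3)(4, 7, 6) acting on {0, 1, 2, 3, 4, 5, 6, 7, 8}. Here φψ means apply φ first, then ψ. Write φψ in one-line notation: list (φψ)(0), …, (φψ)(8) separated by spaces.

5 0 6 1 7 2 3 8 4

For each element, apply φ then ψ: 0 → 1 → 5; 1 → 3 → 0; 2 → 7 → 6; 3 → 0 → 1; 4 → 4 → 7; 5 → 5 → 2; 6 → 2 → 3; 7 → 8 → 8; 8 → 6 → 4.
So φψ in one-line form is 5 0 6 1 7 2 3 8 4.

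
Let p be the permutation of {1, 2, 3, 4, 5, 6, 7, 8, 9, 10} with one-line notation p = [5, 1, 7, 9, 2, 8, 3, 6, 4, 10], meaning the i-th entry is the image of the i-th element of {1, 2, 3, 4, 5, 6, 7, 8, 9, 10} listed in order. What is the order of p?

Writing p as disjoint cycles, the cycle lengths are 3, 2, 2, 2, 1.
The order of p is the least common multiple of its cycle lengths: lcm(3, 2, 2, 2) = 6.

6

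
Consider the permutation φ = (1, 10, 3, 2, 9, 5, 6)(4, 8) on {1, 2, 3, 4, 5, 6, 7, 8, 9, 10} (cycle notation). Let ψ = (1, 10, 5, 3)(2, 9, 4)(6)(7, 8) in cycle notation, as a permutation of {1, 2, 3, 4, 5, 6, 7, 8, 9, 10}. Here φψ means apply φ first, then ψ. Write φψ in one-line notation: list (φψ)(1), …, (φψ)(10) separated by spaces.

(φψ)(x) = ψ(φ(x)). Computing each image: ψ(φ(1)) = ψ(10) = 5, ψ(φ(2)) = ψ(9) = 4, ψ(φ(3)) = ψ(2) = 9, ψ(φ(4)) = ψ(8) = 7, ψ(φ(5)) = ψ(6) = 6, ψ(φ(6)) = ψ(1) = 10, ψ(φ(7)) = ψ(7) = 8, ψ(φ(8)) = ψ(4) = 2, ψ(φ(9)) = ψ(5) = 3, ψ(φ(10)) = ψ(3) = 1.
Hence φψ = [5 4 9 7 6 10 8 2 3 1].

5 4 9 7 6 10 8 2 3 1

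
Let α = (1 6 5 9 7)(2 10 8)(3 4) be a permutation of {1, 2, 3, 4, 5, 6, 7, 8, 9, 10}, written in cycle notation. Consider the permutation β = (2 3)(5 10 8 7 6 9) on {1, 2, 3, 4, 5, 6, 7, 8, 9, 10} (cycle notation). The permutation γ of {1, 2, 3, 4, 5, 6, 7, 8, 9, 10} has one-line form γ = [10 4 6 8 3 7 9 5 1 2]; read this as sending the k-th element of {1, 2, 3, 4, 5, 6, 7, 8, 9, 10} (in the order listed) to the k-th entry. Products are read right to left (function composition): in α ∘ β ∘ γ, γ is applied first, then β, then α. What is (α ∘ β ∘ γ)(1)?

2

(α ∘ β ∘ γ)(1) = α(β(γ(1))). γ(1) = 10, then β(10) = 8, then α(8) = 2, so the result is 2.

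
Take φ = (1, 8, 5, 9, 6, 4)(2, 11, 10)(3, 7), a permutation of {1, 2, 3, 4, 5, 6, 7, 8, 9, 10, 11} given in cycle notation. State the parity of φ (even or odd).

even

The cycle lengths are 6, 3, 2.
A cycle is odd iff its length is even; φ has 2 even-length cycles, so sgn(φ) = (−1)^2 and φ is even.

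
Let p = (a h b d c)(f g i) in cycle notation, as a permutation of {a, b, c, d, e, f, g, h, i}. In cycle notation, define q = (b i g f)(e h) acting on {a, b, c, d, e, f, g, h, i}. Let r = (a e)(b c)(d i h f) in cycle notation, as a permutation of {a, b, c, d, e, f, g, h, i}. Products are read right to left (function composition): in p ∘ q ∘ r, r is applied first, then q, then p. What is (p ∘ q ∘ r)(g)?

Chase g: r(g) = g; q(g) = f; p(f) = g. Hence (p ∘ q ∘ r)(g) = g.

g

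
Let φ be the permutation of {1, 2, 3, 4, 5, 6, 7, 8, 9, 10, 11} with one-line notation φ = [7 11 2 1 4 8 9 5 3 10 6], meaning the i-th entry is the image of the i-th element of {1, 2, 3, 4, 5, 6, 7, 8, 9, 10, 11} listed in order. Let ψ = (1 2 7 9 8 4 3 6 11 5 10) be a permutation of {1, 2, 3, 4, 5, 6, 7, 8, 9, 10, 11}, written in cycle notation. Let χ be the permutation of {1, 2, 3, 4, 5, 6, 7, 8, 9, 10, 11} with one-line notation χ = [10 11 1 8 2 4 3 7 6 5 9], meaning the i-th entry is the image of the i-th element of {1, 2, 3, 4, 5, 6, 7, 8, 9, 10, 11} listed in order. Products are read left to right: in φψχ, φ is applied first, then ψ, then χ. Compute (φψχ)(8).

Apply the permutations in order: φ(8) = 5, then ψ(5) = 10, then χ(10) = 5. So (φψχ)(8) = 5.

5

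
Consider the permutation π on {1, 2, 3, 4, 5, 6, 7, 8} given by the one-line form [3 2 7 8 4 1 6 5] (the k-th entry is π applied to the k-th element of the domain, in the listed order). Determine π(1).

3

1 is element number 1 of the domain, and entry number 1 of the one-line form is 3, so π(1) = 3.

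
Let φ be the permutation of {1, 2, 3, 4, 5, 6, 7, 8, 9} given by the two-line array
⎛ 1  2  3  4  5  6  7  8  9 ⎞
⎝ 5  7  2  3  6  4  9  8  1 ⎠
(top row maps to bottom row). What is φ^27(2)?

Tracing 2 → 7 → … returns to 2 after 8 steps, so 2 lies in an 8-cycle (1 5 6 4 3 2 7 9).
On an 8-cycle, φ^8 is the identity, so φ^27 = φ^3 there (27 ≡ 3 mod 8).
Stepping 3 places around the cycle: 2 → 7 → 9 → 1.

1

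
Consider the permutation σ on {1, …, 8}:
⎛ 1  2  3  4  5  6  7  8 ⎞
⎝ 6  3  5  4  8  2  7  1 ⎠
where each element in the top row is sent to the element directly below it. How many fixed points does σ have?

2

The fixed points (elements with σ(x) = x) are {4, 7}, so there are 2.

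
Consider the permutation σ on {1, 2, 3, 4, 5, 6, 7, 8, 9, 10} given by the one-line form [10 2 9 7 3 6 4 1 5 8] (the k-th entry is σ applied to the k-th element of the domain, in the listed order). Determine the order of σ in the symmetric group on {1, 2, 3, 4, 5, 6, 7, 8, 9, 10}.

6

Decomposing into disjoint cycles gives cycle lengths 3, 3, 2, 1, 1.
Since disjoint cycles commute, ord(σ) = lcm(3, 3, 2) = 6.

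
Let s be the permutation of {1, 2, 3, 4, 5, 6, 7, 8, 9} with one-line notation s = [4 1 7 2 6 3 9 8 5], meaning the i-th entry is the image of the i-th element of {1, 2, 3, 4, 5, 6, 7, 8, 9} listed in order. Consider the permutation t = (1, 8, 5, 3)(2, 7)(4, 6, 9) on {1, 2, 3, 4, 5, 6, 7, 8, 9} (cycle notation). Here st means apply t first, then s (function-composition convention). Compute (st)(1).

(st)(1) = s(t(1)). t(1) = 8, then s(8) = 8. So (st)(1) = 8.

8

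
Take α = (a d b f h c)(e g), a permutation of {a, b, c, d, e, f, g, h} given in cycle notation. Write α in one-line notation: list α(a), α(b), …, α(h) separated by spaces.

Reading each image from the cycles: a→d, b→f, c→a, d→b, e→g, f→h, g→e, h→c.
Listing these in domain order gives d f a b g h e c.

d f a b g h e c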